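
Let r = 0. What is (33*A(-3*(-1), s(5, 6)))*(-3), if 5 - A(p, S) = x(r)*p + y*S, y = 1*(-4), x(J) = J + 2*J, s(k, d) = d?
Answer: -2871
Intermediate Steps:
x(J) = 3*J
y = -4
A(p, S) = 5 + 4*S (A(p, S) = 5 - ((3*0)*p - 4*S) = 5 - (0*p - 4*S) = 5 - (0 - 4*S) = 5 - (-4)*S = 5 + 4*S)
(33*A(-3*(-1), s(5, 6)))*(-3) = (33*(5 + 4*6))*(-3) = (33*(5 + 24))*(-3) = (33*29)*(-3) = 957*(-3) = -2871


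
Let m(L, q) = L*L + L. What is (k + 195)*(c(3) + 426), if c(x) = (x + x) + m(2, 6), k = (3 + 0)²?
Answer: 89352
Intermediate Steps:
m(L, q) = L + L² (m(L, q) = L² + L = L + L²)
k = 9 (k = 3² = 9)
c(x) = 6 + 2*x (c(x) = (x + x) + 2*(1 + 2) = 2*x + 2*3 = 2*x + 6 = 6 + 2*x)
(k + 195)*(c(3) + 426) = (9 + 195)*((6 + 2*3) + 426) = 204*((6 + 6) + 426) = 204*(12 + 426) = 204*438 = 89352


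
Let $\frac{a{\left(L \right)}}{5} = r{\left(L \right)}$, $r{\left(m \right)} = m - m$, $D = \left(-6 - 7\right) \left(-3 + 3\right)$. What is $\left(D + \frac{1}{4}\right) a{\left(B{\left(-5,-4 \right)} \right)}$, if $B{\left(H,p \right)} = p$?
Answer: $0$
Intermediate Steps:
$D = 0$ ($D = \left(-13\right) 0 = 0$)
$r{\left(m \right)} = 0$
$a{\left(L \right)} = 0$ ($a{\left(L \right)} = 5 \cdot 0 = 0$)
$\left(D + \frac{1}{4}\right) a{\left(B{\left(-5,-4 \right)} \right)} = \left(0 + \frac{1}{4}\right) 0 = \frac{1}{4} \cdot 0 = 0$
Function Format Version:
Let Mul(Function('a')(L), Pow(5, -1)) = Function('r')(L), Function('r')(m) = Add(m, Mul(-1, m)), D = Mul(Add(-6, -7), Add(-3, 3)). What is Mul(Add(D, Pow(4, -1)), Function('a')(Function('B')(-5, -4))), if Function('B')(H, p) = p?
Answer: 0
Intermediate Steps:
D = 0 (D = Mul(-13, 0) = 0)
Function('r')(m) = 0
Function('a')(L) = 0 (Function('a')(L) = Mul(5, 0) = 0)
Mul(Add(D, Pow(4, -1)), Function('a')(Function('B')(-5, -4))) = Mul(Add(0, Pow(4, -1)), 0) = Mul(Add(0, Rational(1, 4)), 0) = Mul(Rational(1, 4), 0) = 0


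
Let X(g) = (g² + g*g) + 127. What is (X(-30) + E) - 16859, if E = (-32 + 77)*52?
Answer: -12592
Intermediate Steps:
E = 2340 (E = 45*52 = 2340)
X(g) = 127 + 2*g² (X(g) = (g² + g²) + 127 = 2*g² + 127 = 127 + 2*g²)
(X(-30) + E) - 16859 = ((127 + 2*(-30)²) + 2340) - 16859 = ((127 + 2*900) + 2340) - 16859 = ((127 + 1800) + 2340) - 16859 = (1927 + 2340) - 16859 = 4267 - 16859 = -12592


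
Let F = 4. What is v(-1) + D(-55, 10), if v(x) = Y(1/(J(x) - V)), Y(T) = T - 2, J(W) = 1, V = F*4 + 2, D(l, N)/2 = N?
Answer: 305/17 ≈ 17.941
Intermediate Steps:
D(l, N) = 2*N
V = 18 (V = 4*4 + 2 = 16 + 2 = 18)
Y(T) = -2 + T
v(x) = -35/17 (v(x) = -2 + 1/(1 - 1*18) = -2 + 1/(1 - 18) = -2 + 1/(-17) = -2 + 1*(-1/17) = -2 - 1/17 = -35/17)
v(-1) + D(-55, 10) = -35/17 + 2*10 = -35/17 + 20 = 305/17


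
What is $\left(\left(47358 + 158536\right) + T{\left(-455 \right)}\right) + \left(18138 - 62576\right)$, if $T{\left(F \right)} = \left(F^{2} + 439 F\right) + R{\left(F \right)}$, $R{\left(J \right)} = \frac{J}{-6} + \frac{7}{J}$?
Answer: $\frac{65836609}{390} \approx 1.6881 \cdot 10^{5}$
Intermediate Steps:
$R{\left(J \right)} = \frac{7}{J} - \frac{J}{6}$ ($R{\left(J \right)} = J \left(- \frac{1}{6}\right) + \frac{7}{J} = - \frac{J}{6} + \frac{7}{J} = \frac{7}{J} - \frac{J}{6}$)
$T{\left(F \right)} = F^{2} + \frac{7}{F} + \frac{2633 F}{6}$ ($T{\left(F \right)} = \left(F^{2} + 439 F\right) - \left(- \frac{7}{F} + \frac{F}{6}\right) = F^{2} + \frac{7}{F} + \frac{2633 F}{6}$)
$\left(\left(47358 + 158536\right) + T{\left(-455 \right)}\right) + \left(18138 - 62576\right) = \left(\left(47358 + 158536\right) + \left(\left(-455\right)^{2} + \frac{7}{-455} + \frac{2633}{6} \left(-455\right)\right)\right) + \left(18138 - 62576\right) = \left(205894 + \left(207025 + 7 \left(- \frac{1}{455}\right) - \frac{1198015}{6}\right)\right) + \left(18138 - 62576\right) = \left(205894 - - \frac{2868769}{390}\right) - 44438 = \left(205894 + \frac{2868769}{390}\right) - 44438 = \frac{83167429}{390} - 44438 = \frac{65836609}{390}$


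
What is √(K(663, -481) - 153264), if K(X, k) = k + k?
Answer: I*√154226 ≈ 392.72*I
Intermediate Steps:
K(X, k) = 2*k
√(K(663, -481) - 153264) = √(2*(-481) - 153264) = √(-962 - 153264) = √(-154226) = I*√154226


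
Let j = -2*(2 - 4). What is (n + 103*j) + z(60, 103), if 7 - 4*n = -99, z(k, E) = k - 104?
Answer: 789/2 ≈ 394.50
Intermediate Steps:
z(k, E) = -104 + k
n = 53/2 (n = 7/4 - ¼*(-99) = 7/4 + 99/4 = 53/2 ≈ 26.500)
j = 4 (j = -2*(-2) = 4)
(n + 103*j) + z(60, 103) = (53/2 + 103*4) + (-104 + 60) = (53/2 + 412) - 44 = 877/2 - 44 = 789/2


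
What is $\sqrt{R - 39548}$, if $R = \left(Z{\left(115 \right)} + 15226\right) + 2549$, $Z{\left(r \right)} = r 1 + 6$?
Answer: $2 i \sqrt{5413} \approx 147.15 i$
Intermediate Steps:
$Z{\left(r \right)} = 6 + r$ ($Z{\left(r \right)} = r + 6 = 6 + r$)
$R = 17896$ ($R = \left(\left(6 + 115\right) + 15226\right) + 2549 = \left(121 + 15226\right) + 2549 = 15347 + 2549 = 17896$)
$\sqrt{R - 39548} = \sqrt{17896 - 39548} = \sqrt{-21652} = 2 i \sqrt{5413}$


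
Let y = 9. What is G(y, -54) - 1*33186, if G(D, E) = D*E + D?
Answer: -33663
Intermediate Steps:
G(D, E) = D + D*E
G(y, -54) - 1*33186 = 9*(1 - 54) - 1*33186 = 9*(-53) - 33186 = -477 - 33186 = -33663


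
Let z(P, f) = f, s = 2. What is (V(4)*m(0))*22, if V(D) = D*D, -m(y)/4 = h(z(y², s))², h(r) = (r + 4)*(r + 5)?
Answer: -2483712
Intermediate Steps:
h(r) = (4 + r)*(5 + r)
m(y) = -7056 (m(y) = -4*(20 + 2² + 9*2)² = -4*(20 + 4 + 18)² = -4*42² = -4*1764 = -7056)
V(D) = D²
(V(4)*m(0))*22 = (4²*(-7056))*22 = (16*(-7056))*22 = -112896*22 = -2483712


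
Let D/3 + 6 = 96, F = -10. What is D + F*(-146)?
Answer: 1730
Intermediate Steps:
D = 270 (D = -18 + 3*96 = -18 + 288 = 270)
D + F*(-146) = 270 - 10*(-146) = 270 + 1460 = 1730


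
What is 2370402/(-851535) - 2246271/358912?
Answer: -307060455401/33958458880 ≈ -9.0422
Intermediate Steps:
2370402/(-851535) - 2246271/358912 = 2370402*(-1/851535) - 2246271*1/358912 = -263378/94615 - 2246271/358912 = -307060455401/33958458880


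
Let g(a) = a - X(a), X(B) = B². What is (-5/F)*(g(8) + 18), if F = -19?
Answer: -10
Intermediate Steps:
g(a) = a - a²
(-5/F)*(g(8) + 18) = (-5/(-19))*(8*(1 - 1*8) + 18) = (-5*(-1/19))*(8*(1 - 8) + 18) = 5*(8*(-7) + 18)/19 = 5*(-56 + 18)/19 = (5/19)*(-38) = -10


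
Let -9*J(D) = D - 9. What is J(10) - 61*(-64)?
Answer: 35135/9 ≈ 3903.9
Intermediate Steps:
J(D) = 1 - D/9 (J(D) = -(D - 9)/9 = -(-9 + D)/9 = 1 - D/9)
J(10) - 61*(-64) = (1 - 1/9*10) - 61*(-64) = (1 - 10/9) + 3904 = -1/9 + 3904 = 35135/9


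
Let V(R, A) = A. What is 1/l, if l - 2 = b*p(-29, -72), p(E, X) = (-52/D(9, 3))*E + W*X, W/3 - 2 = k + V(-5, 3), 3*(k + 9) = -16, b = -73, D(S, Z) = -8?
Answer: -2/266811 ≈ -7.4959e-6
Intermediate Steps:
k = -43/3 (k = -9 + (⅓)*(-16) = -9 - 16/3 = -43/3 ≈ -14.333)
W = -28 (W = 6 + 3*(-43/3 + 3) = 6 + 3*(-34/3) = 6 - 34 = -28)
p(E, X) = -28*X + 13*E/2 (p(E, X) = (-52/(-8))*E - 28*X = (-52*(-⅛))*E - 28*X = 13*E/2 - 28*X = -28*X + 13*E/2)
l = -266811/2 (l = 2 - 73*(-28*(-72) + (13/2)*(-29)) = 2 - 73*(2016 - 377/2) = 2 - 73*3655/2 = 2 - 266815/2 = -266811/2 ≈ -1.3341e+5)
1/l = 1/(-266811/2) = -2/266811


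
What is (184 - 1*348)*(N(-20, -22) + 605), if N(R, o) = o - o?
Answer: -99220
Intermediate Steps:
N(R, o) = 0
(184 - 1*348)*(N(-20, -22) + 605) = (184 - 1*348)*(0 + 605) = (184 - 348)*605 = -164*605 = -99220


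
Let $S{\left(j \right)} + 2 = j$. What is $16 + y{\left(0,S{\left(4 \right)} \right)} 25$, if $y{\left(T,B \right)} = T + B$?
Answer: $66$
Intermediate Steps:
$S{\left(j \right)} = -2 + j$
$y{\left(T,B \right)} = B + T$
$16 + y{\left(0,S{\left(4 \right)} \right)} 25 = 16 + \left(\left(-2 + 4\right) + 0\right) 25 = 16 + \left(2 + 0\right) 25 = 16 + 2 \cdot 25 = 16 + 50 = 66$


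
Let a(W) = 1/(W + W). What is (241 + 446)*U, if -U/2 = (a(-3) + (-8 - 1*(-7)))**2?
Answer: -11221/6 ≈ -1870.2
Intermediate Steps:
a(W) = 1/(2*W)
U = -49/18 (U = -2*((1/2)/(-3) + (-8 - 1*(-7)))**2 = -2*((1/2)*(-1/3) + (-8 + 7))**2 = -2*(-1/6 - 1)**2 = -2*(-7/6)**2 = -2*49/36 = -49/18 ≈ -2.7222)
(241 + 446)*U = (241 + 446)*(-49/18) = 687*(-49/18) = -11221/6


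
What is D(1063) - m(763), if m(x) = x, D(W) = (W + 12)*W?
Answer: 1141962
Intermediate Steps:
D(W) = W*(12 + W) (D(W) = (12 + W)*W = W*(12 + W))
D(1063) - m(763) = 1063*(12 + 1063) - 1*763 = 1063*1075 - 763 = 1142725 - 763 = 1141962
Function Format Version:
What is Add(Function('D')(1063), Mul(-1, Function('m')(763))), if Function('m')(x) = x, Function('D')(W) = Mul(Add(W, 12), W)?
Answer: 1141962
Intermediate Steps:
Function('D')(W) = Mul(W, Add(12, W)) (Function('D')(W) = Mul(Add(12, W), W) = Mul(W, Add(12, W)))
Add(Function('D')(1063), Mul(-1, Function('m')(763))) = Add(Mul(1063, Add(12, 1063)), Mul(-1, 763)) = Add(Mul(1063, 1075), -763) = Add(1142725, -763) = 1141962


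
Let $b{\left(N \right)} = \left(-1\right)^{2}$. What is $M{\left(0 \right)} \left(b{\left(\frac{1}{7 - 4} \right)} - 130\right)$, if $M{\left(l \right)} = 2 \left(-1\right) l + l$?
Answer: $0$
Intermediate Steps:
$b{\left(N \right)} = 1$
$M{\left(l \right)} = - l$ ($M{\left(l \right)} = - 2 l + l = - l$)
$M{\left(0 \right)} \left(b{\left(\frac{1}{7 - 4} \right)} - 130\right) = \left(-1\right) 0 \left(1 - 130\right) = 0 \left(-129\right) = 0$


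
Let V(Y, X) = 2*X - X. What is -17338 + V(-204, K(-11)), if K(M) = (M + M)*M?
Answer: -17096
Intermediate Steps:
K(M) = 2*M**2 (K(M) = (2*M)*M = 2*M**2)
V(Y, X) = X
-17338 + V(-204, K(-11)) = -17338 + 2*(-11)**2 = -17338 + 2*121 = -17338 + 242 = -17096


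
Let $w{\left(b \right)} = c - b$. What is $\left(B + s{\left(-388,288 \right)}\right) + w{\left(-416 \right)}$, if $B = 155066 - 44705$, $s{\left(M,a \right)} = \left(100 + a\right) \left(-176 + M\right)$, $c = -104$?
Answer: $-108159$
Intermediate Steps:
$w{\left(b \right)} = -104 - b$
$s{\left(M,a \right)} = \left(-176 + M\right) \left(100 + a\right)$
$B = 110361$
$\left(B + s{\left(-388,288 \right)}\right) + w{\left(-416 \right)} = \left(110361 - 218832\right) - -312 = \left(110361 - 218832\right) + \left(-104 + 416\right) = \left(110361 - 218832\right) + 312 = -108471 + 312 = -108159$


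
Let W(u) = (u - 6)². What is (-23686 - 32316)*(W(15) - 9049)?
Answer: 502225936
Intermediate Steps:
W(u) = (-6 + u)²
(-23686 - 32316)*(W(15) - 9049) = (-23686 - 32316)*((-6 + 15)² - 9049) = -56002*(9² - 9049) = -56002*(81 - 9049) = -56002*(-8968) = 502225936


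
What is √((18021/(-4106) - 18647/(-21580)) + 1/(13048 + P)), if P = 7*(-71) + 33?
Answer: I*√4953486918574490/37487780 ≈ 1.8774*I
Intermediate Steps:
P = -464 (P = -497 + 33 = -464)
√((18021/(-4106) - 18647/(-21580)) + 1/(13048 + P)) = √((18021/(-4106) - 18647/(-21580)) + 1/(13048 - 464)) = √((18021*(-1/4106) - 18647*(-1/21580)) + 1/12584) = √((-18021/4106 + 18647/21580) + 1/12584) = √(-156164299/44303740 + 1/12584) = √(-2906992951/824731160) = I*√4953486918574490/37487780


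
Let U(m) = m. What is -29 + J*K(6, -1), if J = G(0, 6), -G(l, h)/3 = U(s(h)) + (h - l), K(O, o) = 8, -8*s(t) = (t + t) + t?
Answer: -119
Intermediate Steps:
s(t) = -3*t/8 (s(t) = -((t + t) + t)/8 = -(2*t + t)/8 = -3*t/8)
G(l, h) = 3*l - 15*h/8 (G(l, h) = -3*(-3*h/8 + (h - l)) = -3*(-l + 5*h/8) = 3*l - 15*h/8)
J = -45/4 (J = 3*0 - 15/8*6 = 0 - 45/4 = -45/4 ≈ -11.250)
-29 + J*K(6, -1) = -29 - 45/4*8 = -29 - 90 = -119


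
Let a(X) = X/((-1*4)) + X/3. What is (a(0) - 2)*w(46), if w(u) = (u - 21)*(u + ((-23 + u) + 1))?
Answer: -3500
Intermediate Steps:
a(X) = X/12 (a(X) = X/(-4) + X*(⅓) = X*(-¼) + X/3 = -X/4 + X/3 = X/12)
w(u) = (-22 + 2*u)*(-21 + u) (w(u) = (-21 + u)*(u + (-22 + u)) = (-21 + u)*(-22 + 2*u) = (-22 + 2*u)*(-21 + u))
(a(0) - 2)*w(46) = ((1/12)*0 - 2)*(462 - 64*46 + 2*46²) = (0 - 2)*(462 - 2944 + 2*2116) = -2*(462 - 2944 + 4232) = -2*1750 = -3500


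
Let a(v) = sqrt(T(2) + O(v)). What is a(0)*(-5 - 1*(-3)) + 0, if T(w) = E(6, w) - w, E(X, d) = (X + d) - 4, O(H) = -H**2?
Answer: -2*sqrt(2) ≈ -2.8284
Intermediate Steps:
E(X, d) = -4 + X + d
T(w) = 2 (T(w) = (-4 + 6 + w) - w = (2 + w) - w = 2)
a(v) = sqrt(2 - v**2)
a(0)*(-5 - 1*(-3)) + 0 = sqrt(2 - 1*0**2)*(-5 - 1*(-3)) + 0 = sqrt(2 - 1*0)*(-5 + 3) + 0 = sqrt(2 + 0)*(-2) + 0 = sqrt(2)*(-2) + 0 = -2*sqrt(2) + 0 = -2*sqrt(2)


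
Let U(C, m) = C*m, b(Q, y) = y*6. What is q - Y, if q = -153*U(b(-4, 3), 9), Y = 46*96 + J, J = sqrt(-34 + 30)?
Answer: -29202 - 2*I ≈ -29202.0 - 2.0*I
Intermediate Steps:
b(Q, y) = 6*y
J = 2*I (J = sqrt(-4) = 2*I ≈ 2.0*I)
Y = 4416 + 2*I (Y = 46*96 + 2*I = 4416 + 2*I ≈ 4416.0 + 2.0*I)
q = -24786 (q = -153*6*3*9 = -2754*9 = -153*162 = -24786)
q - Y = -24786 - (4416 + 2*I) = -24786 + (-4416 - 2*I) = -29202 - 2*I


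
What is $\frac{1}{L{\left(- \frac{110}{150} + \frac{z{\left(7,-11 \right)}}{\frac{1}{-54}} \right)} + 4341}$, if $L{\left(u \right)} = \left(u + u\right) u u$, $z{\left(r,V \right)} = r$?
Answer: $- \frac{3375}{366679821607} \approx -9.2042 \cdot 10^{-9}$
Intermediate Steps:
$L{\left(u \right)} = 2 u^{3}$ ($L{\left(u \right)} = 2 u u u = 2 u^{2} u = 2 u^{3}$)
$\frac{1}{L{\left(- \frac{110}{150} + \frac{z{\left(7,-11 \right)}}{\frac{1}{-54}} \right)} + 4341} = \frac{1}{2 \left(- \frac{110}{150} + \frac{7}{\frac{1}{-54}}\right)^{3} + 4341} = \frac{1}{2 \left(\left(-110\right) \frac{1}{150} + \frac{7}{- \frac{1}{54}}\right)^{3} + 4341} = \frac{1}{2 \left(- \frac{11}{15} + 7 \left(-54\right)\right)^{3} + 4341} = \frac{1}{2 \left(- \frac{11}{15} - 378\right)^{3} + 4341} = \frac{1}{2 \left(- \frac{5681}{15}\right)^{3} + 4341} = \frac{1}{2 \left(- \frac{183347236241}{3375}\right) + 4341} = \frac{1}{- \frac{366694472482}{3375} + 4341} = \frac{1}{- \frac{366679821607}{3375}} = - \frac{3375}{366679821607}$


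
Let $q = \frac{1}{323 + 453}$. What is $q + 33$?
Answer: $\frac{25609}{776} \approx 33.001$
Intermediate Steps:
$q = \frac{1}{776} \approx 0.0012887$
$q + 33 = \frac{1}{776} + 33 = \frac{25609}{776}$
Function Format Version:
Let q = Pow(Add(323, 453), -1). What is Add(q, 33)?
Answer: Rational(25609, 776) ≈ 33.001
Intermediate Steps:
q = Rational(1, 776) (q = Pow(776, -1) = Rational(1, 776) ≈ 0.0012887)
Add(q, 33) = Add(Rational(1, 776), 33) = Rational(25609, 776)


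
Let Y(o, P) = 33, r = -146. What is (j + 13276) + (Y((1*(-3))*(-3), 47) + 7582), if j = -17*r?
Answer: 23373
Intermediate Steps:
j = 2482 (j = -17*(-146) = 2482)
(j + 13276) + (Y((1*(-3))*(-3), 47) + 7582) = (2482 + 13276) + (33 + 7582) = 15758 + 7615 = 23373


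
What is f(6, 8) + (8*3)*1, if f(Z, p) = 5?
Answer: 29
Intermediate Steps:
f(6, 8) + (8*3)*1 = 5 + (8*3)*1 = 5 + 24*1 = 5 + 24 = 29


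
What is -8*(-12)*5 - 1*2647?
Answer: -2167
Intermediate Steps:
-8*(-12)*5 - 1*2647 = 96*5 - 2647 = 480 - 2647 = -2167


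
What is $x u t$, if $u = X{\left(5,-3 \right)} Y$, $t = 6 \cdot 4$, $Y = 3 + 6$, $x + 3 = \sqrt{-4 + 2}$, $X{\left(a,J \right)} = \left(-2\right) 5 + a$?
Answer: $3240 - 1080 i \sqrt{2} \approx 3240.0 - 1527.4 i$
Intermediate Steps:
$X{\left(a,J \right)} = -10 + a$
$x = -3 + i \sqrt{2}$ ($x = -3 + \sqrt{-4 + 2} = -3 + \sqrt{-2} = -3 + i \sqrt{2} \approx -3.0 + 1.4142 i$)
$Y = 9$
$t = 24$
$u = -45$ ($u = \left(-10 + 5\right) 9 = \left(-5\right) 9 = -45$)
$x u t = \left(-3 + i \sqrt{2}\right) \left(-45\right) 24 = \left(135 - 45 i \sqrt{2}\right) 24 = 3240 - 1080 i \sqrt{2}$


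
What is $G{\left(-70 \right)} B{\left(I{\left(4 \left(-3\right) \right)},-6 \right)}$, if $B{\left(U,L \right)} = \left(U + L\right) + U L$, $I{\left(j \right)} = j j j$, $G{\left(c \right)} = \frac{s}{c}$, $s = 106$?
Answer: $- \frac{457602}{35} \approx -13074.0$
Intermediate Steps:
$G{\left(c \right)} = \frac{106}{c}$
$I{\left(j \right)} = j^{3}$ ($I{\left(j \right)} = j^{2} j = j^{3}$)
$B{\left(U,L \right)} = L + U + L U$ ($B{\left(U,L \right)} = \left(L + U\right) + L U = L + U + L U$)
$G{\left(-70 \right)} B{\left(I{\left(4 \left(-3\right) \right)},-6 \right)} = \frac{106}{-70} \left(-6 + \left(4 \left(-3\right)\right)^{3} - 6 \left(4 \left(-3\right)\right)^{3}\right) = 106 \left(- \frac{1}{70}\right) \left(-6 + \left(-12\right)^{3} - 6 \left(-12\right)^{3}\right) = - \frac{53 \left(-6 - 1728 - -10368\right)}{35} = - \frac{53 \left(-6 - 1728 + 10368\right)}{35} = \left(- \frac{53}{35}\right) 8634 = - \frac{457602}{35}$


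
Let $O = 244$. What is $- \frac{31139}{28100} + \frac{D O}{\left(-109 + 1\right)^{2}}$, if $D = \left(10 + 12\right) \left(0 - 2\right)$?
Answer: $- \frac{41555431}{20484900} \approx -2.0286$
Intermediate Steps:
$D = -44$ ($D = 22 \left(-2\right) = -44$)
$- \frac{31139}{28100} + \frac{D O}{\left(-109 + 1\right)^{2}} = - \frac{31139}{28100} + \frac{\left(-44\right) 244}{\left(-109 + 1\right)^{2}} = \left(-31139\right) \frac{1}{28100} - \frac{10736}{\left(-108\right)^{2}} = - \frac{31139}{28100} - \frac{10736}{11664} = - \frac{31139}{28100} - \frac{671}{729} = - \frac{41555431}{20484900}$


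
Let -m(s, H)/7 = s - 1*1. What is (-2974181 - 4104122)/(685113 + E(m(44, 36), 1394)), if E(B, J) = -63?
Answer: -7078303/685050 ≈ -10.333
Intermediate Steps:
m(s, H) = 7 - 7*s (m(s, H) = -7*(s - 1*1) = -7*(s - 1) = -7*(-1 + s) = 7 - 7*s)
(-2974181 - 4104122)/(685113 + E(m(44, 36), 1394)) = (-2974181 - 4104122)/(685113 - 63) = -7078303/685050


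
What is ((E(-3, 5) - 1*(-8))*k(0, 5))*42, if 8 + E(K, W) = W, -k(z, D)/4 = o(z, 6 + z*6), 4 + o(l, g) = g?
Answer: -1680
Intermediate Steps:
o(l, g) = -4 + g
k(z, D) = -8 - 24*z (k(z, D) = -4*(-4 + (6 + z*6)) = -4*(-4 + (6 + 6*z)) = -4*(2 + 6*z) = -8 - 24*z)
E(K, W) = -8 + W
((E(-3, 5) - 1*(-8))*k(0, 5))*42 = (((-8 + 5) - 1*(-8))*(-8 - 24*0))*42 = ((-3 + 8)*(-8 + 0))*42 = (5*(-8))*42 = -40*42 = -1680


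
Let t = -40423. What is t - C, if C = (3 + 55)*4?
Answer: -40655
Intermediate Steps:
C = 232 (C = 58*4 = 232)
t - C = -40423 - 1*232 = -40423 - 232 = -40655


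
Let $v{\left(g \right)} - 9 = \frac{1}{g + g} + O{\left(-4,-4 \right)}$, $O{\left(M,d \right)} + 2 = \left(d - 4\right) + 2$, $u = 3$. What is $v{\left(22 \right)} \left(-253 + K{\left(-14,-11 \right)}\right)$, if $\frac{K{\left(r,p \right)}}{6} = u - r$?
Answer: $- \frac{6795}{44} \approx -154.43$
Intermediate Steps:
$O{\left(M,d \right)} = -4 + d$ ($O{\left(M,d \right)} = -2 + \left(\left(d - 4\right) + 2\right) = -2 + \left(\left(-4 + d\right) + 2\right) = -2 + \left(-2 + d\right) = -4 + d$)
$K{\left(r,p \right)} = 18 - 6 r$ ($K{\left(r,p \right)} = 6 \left(3 - r\right) = 18 - 6 r$)
$v{\left(g \right)} = 1 + \frac{1}{2 g}$ ($v{\left(g \right)} = 9 + \left(\frac{1}{g + g} - 8\right) = 9 - \left(8 - \frac{1}{2 g}\right) = 1 + \frac{1}{2 g}$)
$v{\left(22 \right)} \left(-253 + K{\left(-14,-11 \right)}\right) = \frac{\frac{1}{2} + 22}{22} \left(-253 + \left(18 - -84\right)\right) = \frac{1}{22} \cdot \frac{45}{2} \left(-253 + \left(18 + 84\right)\right) = \frac{45 \left(-253 + 102\right)}{44} = \frac{45}{44} \left(-151\right) = - \frac{6795}{44}$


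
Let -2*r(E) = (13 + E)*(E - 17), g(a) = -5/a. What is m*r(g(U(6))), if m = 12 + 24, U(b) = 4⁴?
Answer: 130304799/32768 ≈ 3976.6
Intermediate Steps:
U(b) = 256
m = 36
r(E) = -(-17 + E)*(13 + E)/2 (r(E) = -(13 + E)*(E - 17)/2 = -(13 + E)*(-17 + E)/2 = -(-17 + E)*(13 + E)/2)
m*r(g(U(6))) = 36*(221/2 + 2*(-5/256) - (-5/256)²/2) = 36*(221/2 - 5/128 - ½*25/65536) = 36*(221/2 - 5/128 - 25/131072) = 36*(14478311/131072) = 130304799/32768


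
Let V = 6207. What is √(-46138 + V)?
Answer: I*√39931 ≈ 199.83*I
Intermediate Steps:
√(-46138 + V) = √(-46138 + 6207) = √(-39931) = I*√39931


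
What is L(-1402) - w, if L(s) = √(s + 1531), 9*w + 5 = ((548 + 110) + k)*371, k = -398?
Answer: -96455/9 + √129 ≈ -10706.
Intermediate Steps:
w = 96455/9 (w = -5/9 + (((548 + 110) - 398)*371)/9 = -5/9 + ((658 - 398)*371)/9 = -5/9 + (260*371)/9 = -5/9 + (⅑)*96460 = -5/9 + 96460/9 = 96455/9 ≈ 10717.)
L(s) = √(1531 + s)
L(-1402) - w = √(1531 - 1402) - 1*96455/9 = √129 - 96455/9 = -96455/9 + √129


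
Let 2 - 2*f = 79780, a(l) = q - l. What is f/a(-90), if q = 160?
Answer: -39889/250 ≈ -159.56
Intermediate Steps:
a(l) = 160 - l
f = -39889 (f = 1 - 1/2*79780 = 1 - 39890 = -39889)
f/a(-90) = -39889/(160 - 1*(-90)) = -39889/(160 + 90) = -39889/250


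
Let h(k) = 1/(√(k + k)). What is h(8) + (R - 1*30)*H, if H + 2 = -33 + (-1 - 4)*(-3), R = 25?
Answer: 401/4 ≈ 100.25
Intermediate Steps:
h(k) = √2/(2*√k) (h(k) = 1/(√(2*k)) = 1/(√2*√k) = √2/(2*√k))
H = -20 (H = -2 + (-33 + (-1 - 4)*(-3)) = -2 + (-33 - 5*(-3)) = -2 + (-33 + 15) = -2 - 18 = -20)
h(8) + (R - 1*30)*H = √2/(2*√8) + (25 - 1*30)*(-20) = √2*(√2/4)/2 + (25 - 30)*(-20) = ¼ - 5*(-20) = ¼ + 100 = 401/4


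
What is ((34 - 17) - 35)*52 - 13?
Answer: -949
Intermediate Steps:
((34 - 17) - 35)*52 - 13 = (17 - 35)*52 - 13 = -18*52 - 13 = -936 - 13 = -949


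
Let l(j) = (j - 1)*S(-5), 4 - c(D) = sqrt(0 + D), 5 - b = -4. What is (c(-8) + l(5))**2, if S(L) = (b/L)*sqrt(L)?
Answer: 4*(10 - 18*I*sqrt(5) - 5*I*sqrt(2))**2/25 ≈ -342.27 - 151.43*I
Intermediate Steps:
b = 9 (b = 5 - 1*(-4) = 5 + 4 = 9)
S(L) = 9/sqrt(L) (S(L) = (9/L)*sqrt(L) = 9/sqrt(L))
c(D) = 4 - sqrt(D) (c(D) = 4 - sqrt(0 + D) = 4 - sqrt(D))
l(j) = -9*I*sqrt(5)*(-1 + j)/5 (l(j) = (j - 1)*(9/sqrt(-5)) = (-1 + j)*(9*(-I*sqrt(5)/5)) = (-1 + j)*(-9*I*sqrt(5)/5) = -9*I*sqrt(5)*(-1 + j)/5)
(c(-8) + l(5))**2 = ((4 - sqrt(-8)) + 9*I*sqrt(5)*(1 - 1*5)/5)**2 = ((4 - 2*I*sqrt(2)) + 9*I*sqrt(5)*(1 - 5)/5)**2 = ((4 - 2*I*sqrt(2)) + (9/5)*I*sqrt(5)*(-4))**2 = ((4 - 2*I*sqrt(2)) - 36*I*sqrt(5)/5)**2 = (4 - 2*I*sqrt(2) - 36*I*sqrt(5)/5)**2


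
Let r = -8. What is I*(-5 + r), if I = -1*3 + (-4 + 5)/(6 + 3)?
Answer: 338/9 ≈ 37.556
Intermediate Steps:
I = -26/9 (I = -3 + 1/9 = -3 + 1*(⅑) = -3 + ⅑ = -26/9 ≈ -2.8889)
I*(-5 + r) = -26*(-5 - 8)/9 = -26/9*(-13) = 338/9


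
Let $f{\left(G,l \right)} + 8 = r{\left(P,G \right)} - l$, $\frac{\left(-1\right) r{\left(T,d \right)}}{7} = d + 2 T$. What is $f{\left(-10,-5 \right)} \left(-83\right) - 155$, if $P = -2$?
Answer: $-8040$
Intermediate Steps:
$r{\left(T,d \right)} = - 14 T - 7 d$ ($r{\left(T,d \right)} = - 7 \left(d + 2 T\right) = - 14 T - 7 d$)
$f{\left(G,l \right)} = 20 - l - 7 G$ ($f{\left(G,l \right)} = -8 - \left(-28 + l + 7 G\right) = 20 - l - 7 G$)
$f{\left(-10,-5 \right)} \left(-83\right) - 155 = \left(20 - -5 - -70\right) \left(-83\right) - 155 = \left(20 + 5 + 70\right) \left(-83\right) - 155 = 95 \left(-83\right) - 155 = -7885 - 155 = -8040$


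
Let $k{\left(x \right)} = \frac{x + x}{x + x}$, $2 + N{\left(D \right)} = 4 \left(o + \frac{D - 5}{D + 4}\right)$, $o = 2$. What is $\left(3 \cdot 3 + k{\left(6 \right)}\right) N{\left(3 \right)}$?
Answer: $\frac{340}{7} \approx 48.571$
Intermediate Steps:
$N{\left(D \right)} = 6 + \frac{4 \left(-5 + D\right)}{4 + D}$ ($N{\left(D \right)} = -2 + 4 \left(2 + \frac{D - 5}{D + 4}\right) = -2 + 4 \left(2 + \frac{-5 + D}{4 + D}\right) = -2 + \left(8 + \frac{4 \left(-5 + D\right)}{4 + D}\right) = 6 + \frac{4 \left(-5 + D\right)}{4 + D}$)
$k{\left(x \right)} = 1$ ($k{\left(x \right)} = \frac{2 x}{2 x} = 2 x \frac{1}{2 x} = 1$)
$\left(3 \cdot 3 + k{\left(6 \right)}\right) N{\left(3 \right)} = \left(3 \cdot 3 + 1\right) \frac{2 \left(2 + 5 \cdot 3\right)}{4 + 3} = \left(9 + 1\right) \frac{2 \left(2 + 15\right)}{7} = 10 \cdot 2 \cdot \frac{1}{7} \cdot 17 = 10 \cdot \frac{34}{7} = \frac{340}{7}$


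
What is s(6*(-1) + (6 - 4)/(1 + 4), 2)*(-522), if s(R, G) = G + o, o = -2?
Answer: 0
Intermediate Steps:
s(R, G) = -2 + G (s(R, G) = G - 2 = -2 + G)
s(6*(-1) + (6 - 4)/(1 + 4), 2)*(-522) = (-2 + 2)*(-522) = 0*(-522) = 0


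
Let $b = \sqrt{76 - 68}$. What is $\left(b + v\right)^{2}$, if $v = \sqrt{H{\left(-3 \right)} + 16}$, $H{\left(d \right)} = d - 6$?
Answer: $15 + 4 \sqrt{14} \approx 29.967$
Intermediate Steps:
$H{\left(d \right)} = -6 + d$ ($H{\left(d \right)} = d - 6 = -6 + d$)
$v = \sqrt{7}$ ($v = \sqrt{\left(-6 - 3\right) + 16} = \sqrt{-9 + 16} = \sqrt{7} \approx 2.6458$)
$b = 2 \sqrt{2}$ ($b = \sqrt{8} = 2 \sqrt{2} \approx 2.8284$)
$\left(b + v\right)^{2} = \left(2 \sqrt{2} + \sqrt{7}\right)^{2} = \left(\sqrt{7} + 2 \sqrt{2}\right)^{2}$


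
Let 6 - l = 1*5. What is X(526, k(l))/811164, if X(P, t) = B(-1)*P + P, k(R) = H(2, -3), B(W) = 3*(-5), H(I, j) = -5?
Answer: -1841/202791 ≈ -0.0090783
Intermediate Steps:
l = 1 (l = 6 - 5 = 1)
B(W) = -15
k(R) = -5
X(P, t) = -14*P (X(P, t) = -15*P + P = -14*P)
X(526, k(l))/811164 = -14*526/811164 = -7364*1/811164 = -1841/202791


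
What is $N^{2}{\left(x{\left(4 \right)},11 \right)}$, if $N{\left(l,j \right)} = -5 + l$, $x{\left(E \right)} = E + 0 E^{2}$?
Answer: $1$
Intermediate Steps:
$x{\left(E \right)} = E$ ($x{\left(E \right)} = E + 0 = E$)
$N^{2}{\left(x{\left(4 \right)},11 \right)} = \left(-5 + 4\right)^{2} = \left(-1\right)^{2} = 1$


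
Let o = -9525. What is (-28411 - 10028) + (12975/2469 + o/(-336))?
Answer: -3540055839/92176 ≈ -38405.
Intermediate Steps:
(-28411 - 10028) + (12975/2469 + o/(-336)) = (-28411 - 10028) + (12975/2469 - 9525/(-336)) = -38439 + (12975*(1/2469) - 9525*(-1/336)) = -38439 + (4325/823 + 3175/112) = -38439 + 3097425/92176 = -3540055839/92176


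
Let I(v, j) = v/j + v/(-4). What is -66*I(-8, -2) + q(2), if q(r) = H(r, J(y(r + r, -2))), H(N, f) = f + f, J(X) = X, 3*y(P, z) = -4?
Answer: -1196/3 ≈ -398.67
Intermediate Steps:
y(P, z) = -4/3 (y(P, z) = (⅓)*(-4) = -4/3)
H(N, f) = 2*f
I(v, j) = -v/4 + v/j (I(v, j) = v/j + v*(-¼) = v/j - v/4 = -v/4 + v/j)
q(r) = -8/3 (q(r) = 2*(-4/3) = -8/3)
-66*I(-8, -2) + q(2) = -66*(-¼*(-8) - 8/(-2)) - 8/3 = -66*(2 - 8*(-½)) - 8/3 = -66*(2 + 4) - 8/3 = -66*6 - 8/3 = -396 - 8/3 = -1196/3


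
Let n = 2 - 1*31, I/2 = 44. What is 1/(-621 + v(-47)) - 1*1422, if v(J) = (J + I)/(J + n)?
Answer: -67171090/47237 ≈ -1422.0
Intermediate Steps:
I = 88 (I = 2*44 = 88)
n = -29 (n = 2 - 31 = -29)
v(J) = (88 + J)/(-29 + J) (v(J) = (J + 88)/(J - 29) = (88 + J)/(-29 + J))
1/(-621 + v(-47)) - 1*1422 = 1/(-621 + (88 - 47)/(-29 - 47)) - 1*1422 = 1/(-621 + 41/(-76)) - 1422 = 1/(-621 - 1/76*41) - 1422 = 1/(-621 - 41/76) - 1422 = 1/(-47237/76) - 1422 = -76/47237 - 1422 = -67171090/47237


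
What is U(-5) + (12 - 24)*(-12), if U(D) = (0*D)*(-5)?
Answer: 144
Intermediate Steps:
U(D) = 0 (U(D) = 0*(-5) = 0)
U(-5) + (12 - 24)*(-12) = 0 + (12 - 24)*(-12) = 0 - 12*(-12) = 0 + 144 = 144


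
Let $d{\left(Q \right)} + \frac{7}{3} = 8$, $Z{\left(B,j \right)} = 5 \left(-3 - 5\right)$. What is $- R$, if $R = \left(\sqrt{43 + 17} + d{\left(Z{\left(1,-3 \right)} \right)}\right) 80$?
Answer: $- \frac{1360}{3} - 160 \sqrt{15} \approx -1073.0$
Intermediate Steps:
$Z{\left(B,j \right)} = -40$ ($Z{\left(B,j \right)} = 5 \left(-8\right) = -40$)
$d{\left(Q \right)} = \frac{17}{3}$ ($d{\left(Q \right)} = - \frac{7}{3} + 8 = \frac{17}{3}$)
$R = \frac{1360}{3} + 160 \sqrt{15}$ ($R = \left(\sqrt{43 + 17} + \frac{17}{3}\right) 80 = \left(\sqrt{60} + \frac{17}{3}\right) 80 = \left(2 \sqrt{15} + \frac{17}{3}\right) 80 = \left(\frac{17}{3} + 2 \sqrt{15}\right) 80 = \frac{1360}{3} + 160 \sqrt{15} \approx 1073.0$)
$- R = - (\frac{1360}{3} + 160 \sqrt{15}) = - \frac{1360}{3} - 160 \sqrt{15}$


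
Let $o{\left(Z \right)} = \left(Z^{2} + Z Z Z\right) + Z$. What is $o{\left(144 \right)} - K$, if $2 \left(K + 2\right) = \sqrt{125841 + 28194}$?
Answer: $3006866 - \frac{3 \sqrt{17115}}{2} \approx 3.0067 \cdot 10^{6}$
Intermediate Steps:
$K = -2 + \frac{3 \sqrt{17115}}{2}$ ($K = -2 + \frac{\sqrt{125841 + 28194}}{2} = -2 + \frac{\sqrt{154035}}{2} = -2 + \frac{3 \sqrt{17115}}{2} \approx 194.24$)
$o{\left(Z \right)} = Z + Z^{2} + Z^{3}$ ($o{\left(Z \right)} = \left(Z^{2} + Z^{2} Z\right) + Z = \left(Z^{2} + Z^{3}\right) + Z = Z + Z^{2} + Z^{3}$)
$o{\left(144 \right)} - K = 144 \left(1 + 144 + 144^{2}\right) - \left(-2 + \frac{3 \sqrt{17115}}{2}\right) = 144 \left(1 + 144 + 20736\right) + \left(2 - \frac{3 \sqrt{17115}}{2}\right) = 144 \cdot 20881 + \left(2 - \frac{3 \sqrt{17115}}{2}\right) = 3006864 + \left(2 - \frac{3 \sqrt{17115}}{2}\right) = 3006866 - \frac{3 \sqrt{17115}}{2}$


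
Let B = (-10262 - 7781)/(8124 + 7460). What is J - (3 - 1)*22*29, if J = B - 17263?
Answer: -288929819/15584 ≈ -18540.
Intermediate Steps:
B = -18043/15584 ≈ -1.1578
J = -269044635/15584 (J = -18043/15584 - 17263 = -269044635/15584 ≈ -17264.)
J - (3 - 1)*22*29 = -269044635/15584 - (3 - 1)*22*29 = -269044635/15584 - 2*22*29 = -269044635/15584 - 44*29 = -269044635/15584 - 1*1276 = -269044635/15584 - 1276 = -288929819/15584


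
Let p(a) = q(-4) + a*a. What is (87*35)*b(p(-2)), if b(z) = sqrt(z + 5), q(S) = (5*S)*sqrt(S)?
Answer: 15225 - 12180*I ≈ 15225.0 - 12180.0*I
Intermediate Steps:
q(S) = 5*S**(3/2)
p(a) = a**2 - 40*I (p(a) = 5*(-4)**(3/2) + a*a = 5*(-8*I) + a**2 = -40*I + a**2 = a**2 - 40*I)
b(z) = sqrt(5 + z)
(87*35)*b(p(-2)) = (87*35)*sqrt(5 + ((-2)**2 - 40*I)) = 3045*sqrt(5 + (4 - 40*I)) = 3045*sqrt(9 - 40*I) = 3045*(5 - 4*I) = 15225 - 12180*I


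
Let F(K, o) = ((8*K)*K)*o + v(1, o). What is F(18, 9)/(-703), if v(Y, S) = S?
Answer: -23337/703 ≈ -33.196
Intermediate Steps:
F(K, o) = o + 8*o*K² (F(K, o) = ((8*K)*K)*o + o = (8*K²)*o + o = 8*o*K² + o = o + 8*o*K²)
F(18, 9)/(-703) = (9*(1 + 8*18²))/(-703) = (9*(1 + 8*324))*(-1/703) = (9*(1 + 2592))*(-1/703) = (9*2593)*(-1/703) = 23337*(-1/703) = -23337/703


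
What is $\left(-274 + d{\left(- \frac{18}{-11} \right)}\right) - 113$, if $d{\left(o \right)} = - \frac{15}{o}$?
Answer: $- \frac{2377}{6} \approx -396.17$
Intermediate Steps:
$\left(-274 + d{\left(- \frac{18}{-11} \right)}\right) - 113 = \left(-274 - \frac{15}{\left(-18\right) \frac{1}{-11}}\right) - 113 = \left(-274 - \frac{15}{\left(-18\right) \left(- \frac{1}{11}\right)}\right) - 113 = \left(-274 - \frac{15}{\frac{18}{11}}\right) - 113 = \left(-274 - \frac{55}{6}\right) - 113 = - \frac{1699}{6} - 113 = - \frac{2377}{6}$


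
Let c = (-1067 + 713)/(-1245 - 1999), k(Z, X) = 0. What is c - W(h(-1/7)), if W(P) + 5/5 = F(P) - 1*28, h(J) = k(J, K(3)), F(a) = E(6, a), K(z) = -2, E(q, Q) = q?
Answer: 37483/1622 ≈ 23.109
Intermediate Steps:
F(a) = 6
h(J) = 0
W(P) = -23 (W(P) = -1 + (6 - 1*28) = -1 + (6 - 28) = -1 - 22 = -23)
c = 177/1622 (c = -354/(-3244) = -354*(-1/3244) = 177/1622 ≈ 0.10912)
c - W(h(-1/7)) = 177/1622 - 1*(-23) = 177/1622 + 23 = 37483/1622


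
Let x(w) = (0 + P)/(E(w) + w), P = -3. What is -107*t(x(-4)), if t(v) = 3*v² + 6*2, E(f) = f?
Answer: -85065/64 ≈ -1329.1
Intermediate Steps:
x(w) = -3/(2*w) (x(w) = (0 - 3)/(w + w) = -3*1/(2*w) = -3/(2*w))
t(v) = 12 + 3*v² (t(v) = 3*v² + 12 = 12 + 3*v²)
-107*t(x(-4)) = -107*(12 + 3*(-3/2/(-4))²) = -107*(12 + 3*(-3/2*(-¼))²) = -107*(12 + 3*(3/8)²) = -107*(12 + 3*(9/64)) = -107*(12 + 27/64) = -107*795/64 = -85065/64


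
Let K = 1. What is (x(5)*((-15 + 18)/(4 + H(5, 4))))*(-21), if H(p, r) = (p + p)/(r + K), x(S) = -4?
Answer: 42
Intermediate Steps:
H(p, r) = 2*p/(1 + r) (H(p, r) = (p + p)/(r + 1) = (2*p)/(1 + r) = 2*p/(1 + r))
(x(5)*((-15 + 18)/(4 + H(5, 4))))*(-21) = -4*(-15 + 18)/(4 + 2*5/(1 + 4))*(-21) = -12/(4 + 2*5/5)*(-21) = -12/(4 + 2*5*(⅕))*(-21) = -12/(4 + 2)*(-21) = -12/6*(-21) = -4*½*(-21) = -2*(-21) = 42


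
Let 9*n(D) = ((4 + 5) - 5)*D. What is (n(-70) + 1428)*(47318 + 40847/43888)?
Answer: 6527172545033/98748 ≈ 6.6099e+7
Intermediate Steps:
n(D) = 4*D/9 (n(D) = (((4 + 5) - 5)*D)/9 = ((9 - 5)*D)/9 = (4*D)/9 = 4*D/9)
(n(-70) + 1428)*(47318 + 40847/43888) = ((4/9)*(-70) + 1428)*(47318 + 40847/43888) = (-280/9 + 1428)*(47318 + 40847*(1/43888)) = 12572*(47318 + 40847/43888)/9 = (12572/9)*(2076733231/43888) = 6527172545033/98748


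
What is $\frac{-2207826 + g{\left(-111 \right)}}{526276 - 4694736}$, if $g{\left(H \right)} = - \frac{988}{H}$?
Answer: $\frac{122533849}{231349530} \approx 0.52965$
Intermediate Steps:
$\frac{-2207826 + g{\left(-111 \right)}}{526276 - 4694736} = \frac{-2207826 - \frac{988}{-111}}{526276 - 4694736} = \frac{-2207826 - - \frac{988}{111}}{-4168460} = \left(-2207826 + \frac{988}{111}\right) \left(- \frac{1}{4168460}\right) = \left(- \frac{245067698}{111}\right) \left(- \frac{1}{4168460}\right) = \frac{122533849}{231349530}$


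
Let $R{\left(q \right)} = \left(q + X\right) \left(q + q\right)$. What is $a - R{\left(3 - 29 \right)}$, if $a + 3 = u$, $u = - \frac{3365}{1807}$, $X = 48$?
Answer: $\frac{2058422}{1807} \approx 1139.1$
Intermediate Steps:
$R{\left(q \right)} = 2 q \left(48 + q\right)$ ($R{\left(q \right)} = \left(q + 48\right) \left(q + q\right) = \left(48 + q\right) 2 q = 2 q \left(48 + q\right)$)
$u = - \frac{3365}{1807}$ ($u = \left(-3365\right) \frac{1}{1807} = - \frac{3365}{1807} \approx -1.8622$)
$a = - \frac{8786}{1807}$ ($a = -3 - \frac{3365}{1807} = - \frac{8786}{1807} \approx -4.8622$)
$a - R{\left(3 - 29 \right)} = - \frac{8786}{1807} - 2 \left(3 - 29\right) \left(48 + \left(3 - 29\right)\right) = - \frac{8786}{1807} - 2 \left(-26\right) \left(48 - 26\right) = - \frac{8786}{1807} - 2 \left(-26\right) 22 = - \frac{8786}{1807} - -1144 = - \frac{8786}{1807} + 1144 = \frac{2058422}{1807}$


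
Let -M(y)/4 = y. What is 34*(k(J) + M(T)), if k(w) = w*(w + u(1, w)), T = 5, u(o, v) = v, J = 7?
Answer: 2652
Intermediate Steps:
M(y) = -4*y
k(w) = 2*w² (k(w) = w*(w + w) = w*(2*w) = 2*w²)
34*(k(J) + M(T)) = 34*(2*7² - 4*5) = 34*(2*49 - 20) = 34*(98 - 20) = 34*78 = 2652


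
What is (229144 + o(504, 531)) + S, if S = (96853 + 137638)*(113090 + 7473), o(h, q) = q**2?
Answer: 28271449538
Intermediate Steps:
S = 28270938433 (S = 234491*120563 = 28270938433)
(229144 + o(504, 531)) + S = (229144 + 531**2) + 28270938433 = (229144 + 281961) + 28270938433 = 511105 + 28270938433 = 28271449538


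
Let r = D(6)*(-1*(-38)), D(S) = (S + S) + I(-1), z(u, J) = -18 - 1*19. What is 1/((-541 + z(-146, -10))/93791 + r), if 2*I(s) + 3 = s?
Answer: 93791/35640002 ≈ 0.0026316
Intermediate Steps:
z(u, J) = -37 (z(u, J) = -18 - 19 = -37)
I(s) = -3/2 + s/2
D(S) = -2 + 2*S (D(S) = (S + S) + (-3/2 + (½)*(-1)) = 2*S + (-3/2 - ½) = 2*S - 2 = -2 + 2*S)
r = 380 (r = (-2 + 2*6)*(-1*(-38)) = (-2 + 12)*38 = 10*38 = 380)
1/((-541 + z(-146, -10))/93791 + r) = 1/((-541 - 37)/93791 + 380) = 1/(-578*1/93791 + 380) = 1/(-578/93791 + 380) = 1/(35640002/93791) = 93791/35640002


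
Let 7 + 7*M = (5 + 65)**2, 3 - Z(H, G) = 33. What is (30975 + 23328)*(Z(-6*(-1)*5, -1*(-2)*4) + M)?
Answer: 36328707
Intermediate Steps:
Z(H, G) = -30 (Z(H, G) = 3 - 1*33 = 3 - 33 = -30)
M = 699 (M = -1 + (5 + 65)**2/7 = -1 + (1/7)*70**2 = -1 + (1/7)*4900 = -1 + 700 = 699)
(30975 + 23328)*(Z(-6*(-1)*5, -1*(-2)*4) + M) = (30975 + 23328)*(-30 + 699) = 54303*669 = 36328707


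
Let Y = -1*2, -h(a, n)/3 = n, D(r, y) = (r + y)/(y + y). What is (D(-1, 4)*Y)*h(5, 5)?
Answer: 45/4 ≈ 11.250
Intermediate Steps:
D(r, y) = (r + y)/(2*y) (D(r, y) = (r + y)/((2*y)) = (r + y)*(1/(2*y)) = (r + y)/(2*y))
h(a, n) = -3*n
Y = -2
(D(-1, 4)*Y)*h(5, 5) = (((1/2)*(-1 + 4)/4)*(-2))*(-3*5) = (((1/2)*(1/4)*3)*(-2))*(-15) = ((3/8)*(-2))*(-15) = -3/4*(-15) = 45/4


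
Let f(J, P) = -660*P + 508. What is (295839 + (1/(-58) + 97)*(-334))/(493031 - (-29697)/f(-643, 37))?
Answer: 182686627872/341890499675 ≈ 0.53434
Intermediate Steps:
f(J, P) = 508 - 660*P
(295839 + (1/(-58) + 97)*(-334))/(493031 - (-29697)/f(-643, 37)) = (295839 + (1/(-58) + 97)*(-334))/(493031 - (-29697)/(508 - 660*37)) = (295839 + (-1/58 + 97)*(-334))/(493031 - (-29697)/(508 - 24420)) = (295839 + (5625/58)*(-334))/(493031 - (-29697)/(-23912)) = (295839 - 939375/29)/(493031 - (-29697)*(-1)/23912) = 7639956/(29*(493031 - 1*29697/23912)) = 7639956/(29*(493031 - 29697/23912)) = 7639956/(29*(11789327575/23912)) = (7639956/29)*(23912/11789327575) = 182686627872/341890499675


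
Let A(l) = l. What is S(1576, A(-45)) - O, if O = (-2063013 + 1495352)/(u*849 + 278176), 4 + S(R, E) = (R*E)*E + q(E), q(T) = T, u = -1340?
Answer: 2742914555223/859484 ≈ 3.1914e+6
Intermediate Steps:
S(R, E) = -4 + E + R*E² (S(R, E) = -4 + ((R*E)*E + E) = -4 + ((E*R)*E + E) = -4 + (R*E² + E) = -4 + (E + R*E²) = -4 + E + R*E²)
O = 567661/859484 (O = (-2063013 + 1495352)/(-1340*849 + 278176) = -567661/(-1137660 + 278176) = -567661/(-859484) = -567661*(-1/859484) = 567661/859484 ≈ 0.66047)
S(1576, A(-45)) - O = (-4 - 45 + 1576*(-45)²) - 1*567661/859484 = (-4 - 45 + 1576*2025) - 567661/859484 = (-4 - 45 + 3191400) - 567661/859484 = 3191351 - 567661/859484 = 2742914555223/859484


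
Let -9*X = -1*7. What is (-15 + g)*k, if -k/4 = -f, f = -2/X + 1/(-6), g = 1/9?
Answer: 30820/189 ≈ 163.07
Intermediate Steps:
g = 1/9 ≈ 0.11111
X = 7/9 (X = -(-1)*7/9 = -1/9*(-7) = 7/9 ≈ 0.77778)
f = -115/42 (f = -2/7/9 + 1/(-6) = -2*9/7 + 1*(-1/6) = -18/7 - 1/6 = -115/42 ≈ -2.7381)
k = -230/21 (k = -(-4)*(-115)/42 = -4*115/42 = -230/21 ≈ -10.952)
(-15 + g)*k = (-15 + 1/9)*(-230/21) = -134/9*(-230/21) = 30820/189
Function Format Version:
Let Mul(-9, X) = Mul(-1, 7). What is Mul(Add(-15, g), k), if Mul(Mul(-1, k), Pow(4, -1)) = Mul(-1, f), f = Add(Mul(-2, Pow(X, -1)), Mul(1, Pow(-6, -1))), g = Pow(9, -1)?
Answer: Rational(30820, 189) ≈ 163.07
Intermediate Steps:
g = Rational(1, 9) ≈ 0.11111
X = Rational(7, 9) (X = Mul(Rational(-1, 9), Mul(-1, 7)) = Mul(Rational(-1, 9), -7) = Rational(7, 9) ≈ 0.77778)
f = Rational(-115, 42) (f = Add(Mul(-2, Pow(Rational(7, 9), -1)), Mul(1, Pow(-6, -1))) = Add(Mul(-2, Rational(9, 7)), Mul(1, Rational(-1, 6))) = Add(Rational(-18, 7), Rational(-1, 6)) = Rational(-115, 42) ≈ -2.7381)
k = Rational(-230, 21) (k = Mul(-4, Mul(-1, Rational(-115, 42))) = Mul(-4, Rational(115, 42)) = Rational(-230, 21) ≈ -10.952)
Mul(Add(-15, g), k) = Mul(Add(-15, Rational(1, 9)), Rational(-230, 21)) = Mul(Rational(-134, 9), Rational(-230, 21)) = Rational(30820, 189)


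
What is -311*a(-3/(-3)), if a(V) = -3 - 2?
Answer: 1555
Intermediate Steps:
a(V) = -5
-311*a(-3/(-3)) = -311*(-5) = 1555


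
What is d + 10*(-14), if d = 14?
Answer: -126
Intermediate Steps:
d + 10*(-14) = 14 + 10*(-14) = 14 - 140 = -126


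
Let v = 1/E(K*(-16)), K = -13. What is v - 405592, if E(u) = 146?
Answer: -59216431/146 ≈ -4.0559e+5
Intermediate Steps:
v = 1/146 ≈ 0.0068493
v - 405592 = 1/146 - 405592 = -59216431/146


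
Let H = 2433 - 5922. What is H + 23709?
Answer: 20220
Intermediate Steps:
H = -3489
H + 23709 = -3489 + 23709 = 20220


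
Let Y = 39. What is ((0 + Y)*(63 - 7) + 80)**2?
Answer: 5125696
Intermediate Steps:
((0 + Y)*(63 - 7) + 80)**2 = ((0 + 39)*(63 - 7) + 80)**2 = (39*56 + 80)**2 = (2184 + 80)**2 = 2264**2 = 5125696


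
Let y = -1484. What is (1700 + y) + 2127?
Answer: 2343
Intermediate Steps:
(1700 + y) + 2127 = (1700 - 1484) + 2127 = 216 + 2127 = 2343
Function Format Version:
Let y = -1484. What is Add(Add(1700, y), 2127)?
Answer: 2343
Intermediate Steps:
Add(Add(1700, y), 2127) = Add(Add(1700, -1484), 2127) = Add(216, 2127) = 2343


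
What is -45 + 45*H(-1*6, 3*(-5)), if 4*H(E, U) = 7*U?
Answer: -4905/4 ≈ -1226.3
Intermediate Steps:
H(E, U) = 7*U/4 (H(E, U) = (7*U)/4 = 7*U/4)
-45 + 45*H(-1*6, 3*(-5)) = -45 + 45*(7*(3*(-5))/4) = -45 + 45*((7/4)*(-15)) = -45 + 45*(-105/4) = -45 - 4725/4 = -4905/4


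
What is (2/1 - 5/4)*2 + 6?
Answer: 15/2 ≈ 7.5000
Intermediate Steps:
(2/1 - 5/4)*2 + 6 = (2*1 - 5*¼)*2 + 6 = (2 - 5/4)*2 + 6 = (¾)*2 + 6 = 3/2 + 6 = 15/2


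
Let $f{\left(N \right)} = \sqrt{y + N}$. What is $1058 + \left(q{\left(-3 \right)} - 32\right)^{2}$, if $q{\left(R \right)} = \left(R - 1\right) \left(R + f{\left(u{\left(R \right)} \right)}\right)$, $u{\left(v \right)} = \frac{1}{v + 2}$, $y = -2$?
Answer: $1410 + 160 i \sqrt{3} \approx 1410.0 + 277.13 i$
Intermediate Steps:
$u{\left(v \right)} = \frac{1}{2 + v}$
$f{\left(N \right)} = \sqrt{-2 + N}$
$q{\left(R \right)} = \left(-1 + R\right) \left(R + \sqrt{-2 + \frac{1}{2 + R}}\right)$ ($q{\left(R \right)} = \left(R - 1\right) \left(R + \sqrt{-2 + \frac{1}{2 + R}}\right) = \left(-1 + R\right) \left(R + \sqrt{-2 + \frac{1}{2 + R}}\right)$)
$1058 + \left(q{\left(-3 \right)} - 32\right)^{2} = 1058 + \left(\left(\left(-3\right)^{2} - -3 - \sqrt{\frac{-3 - -6}{2 - 3}} - 3 \sqrt{\frac{-3 - -6}{2 - 3}}\right) - 32\right)^{2} = 1058 + \left(\left(9 + 3 - \sqrt{\frac{-3 + 6}{-1}} - 3 \sqrt{\frac{-3 + 6}{-1}}\right) - 32\right)^{2} = 1058 + \left(\left(9 + 3 - \sqrt{\left(-1\right) 3} - 3 \sqrt{\left(-1\right) 3}\right) - 32\right)^{2} = 1058 + \left(\left(9 + 3 - \sqrt{-3} - 3 \sqrt{-3}\right) - 32\right)^{2} = 1058 + \left(\left(9 + 3 - i \sqrt{3} - 3 i \sqrt{3}\right) - 32\right)^{2} = 1058 + \left(\left(12 - 4 i \sqrt{3}\right) - 32\right)^{2} = 1058 + \left(-20 - 4 i \sqrt{3}\right)^{2}$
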